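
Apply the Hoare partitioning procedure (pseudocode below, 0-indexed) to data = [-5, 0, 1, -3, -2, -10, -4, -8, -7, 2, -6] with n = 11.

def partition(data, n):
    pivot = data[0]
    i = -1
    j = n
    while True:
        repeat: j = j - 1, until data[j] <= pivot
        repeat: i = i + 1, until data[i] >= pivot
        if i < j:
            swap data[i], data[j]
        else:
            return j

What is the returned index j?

pivot = data[0] = -5; i = -1, j = 11
j→10 (data[10]=-6≤-5), i→0 (data[0]=-5≥-5); i<j, swap → [-6, 0, 1, -3, -2, -10, -4, -8, -7, 2, -5]
j→8 (data[8]=-7≤-5), i→1 (data[1]=0≥-5); i<j, swap → [-6, -7, 1, -3, -2, -10, -4, -8, 0, 2, -5]
j→7 (data[7]=-8≤-5), i→2 (data[2]=1≥-5); i<j, swap → [-6, -7, -8, -3, -2, -10, -4, 1, 0, 2, -5]
j→5 (data[5]=-10≤-5), i→3 (data[3]=-3≥-5); i<j, swap → [-6, -7, -8, -10, -2, -3, -4, 1, 0, 2, -5]
j→3, i→4; i≥j, return j=3. data = [-6, -7, -8, -10, -2, -3, -4, 1, 0, 2, -5]

3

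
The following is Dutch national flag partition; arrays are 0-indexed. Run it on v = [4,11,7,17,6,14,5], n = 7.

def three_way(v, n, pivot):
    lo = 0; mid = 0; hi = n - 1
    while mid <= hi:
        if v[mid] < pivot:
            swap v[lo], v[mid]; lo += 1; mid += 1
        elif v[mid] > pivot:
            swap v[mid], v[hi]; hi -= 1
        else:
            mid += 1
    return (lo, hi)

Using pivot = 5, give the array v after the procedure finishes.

lo=0 mid=0 hi=6
4<5: swap(0,0), lo=1 mid=1 ⇒ [4,11,7,17,6,14,5]
11>5: swap(1,6), hi=5 ⇒ [4,5,7,17,6,14,11]
5=5: mid=2
7>5: swap(2,5), hi=4 ⇒ [4,5,14,17,6,7,11]
14>5: swap(2,4), hi=3 ⇒ [4,5,6,17,14,7,11]
6>5: swap(2,3), hi=2 ⇒ [4,5,17,6,14,7,11]
17>5: swap(2,2), hi=1 ⇒ [4,5,17,6,14,7,11]
done. lo=1 hi=1; v=[4,5,17,6,14,7,11]

[4,5,17,6,14,7,11]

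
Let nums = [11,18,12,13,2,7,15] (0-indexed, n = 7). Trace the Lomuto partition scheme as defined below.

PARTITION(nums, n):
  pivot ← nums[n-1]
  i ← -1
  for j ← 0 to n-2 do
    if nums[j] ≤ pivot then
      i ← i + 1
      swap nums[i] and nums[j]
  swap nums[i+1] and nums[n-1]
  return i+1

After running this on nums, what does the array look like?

[11,12,13,2,7,15,18]

pivot=15, i=-1
j=0: 11≤15, i=0, swap(0,0) ⇒ [11,18,12,13,2,7,15]
j=1: 18>15, skip
j=2: 12≤15, i=1, swap(1,2) ⇒ [11,12,18,13,2,7,15]
j=3: 13≤15, i=2, swap(2,3) ⇒ [11,12,13,18,2,7,15]
j=4: 2≤15, i=3, swap(3,4) ⇒ [11,12,13,2,18,7,15]
j=5: 7≤15, i=4, swap(4,5) ⇒ [11,12,13,2,7,18,15]
swap(5,6) ⇒ [11,12,13,2,7,15,18]; return 5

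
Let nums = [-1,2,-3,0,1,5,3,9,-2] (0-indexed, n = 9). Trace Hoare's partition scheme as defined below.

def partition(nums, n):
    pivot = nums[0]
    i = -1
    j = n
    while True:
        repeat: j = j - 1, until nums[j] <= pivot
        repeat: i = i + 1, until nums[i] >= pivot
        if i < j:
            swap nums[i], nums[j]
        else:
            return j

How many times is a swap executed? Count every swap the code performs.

pivot = nums[0] = -1; i = -1, j = 9
j→8 (nums[8]=-2≤-1), i→0 (nums[0]=-1≥-1); i<j, swap → [-2,2,-3,0,1,5,3,9,-1]
j→2 (nums[2]=-3≤-1), i→1 (nums[1]=2≥-1); i<j, swap → [-2,-3,2,0,1,5,3,9,-1]
j→1, i→2; i≥j, return j=1. nums = [-2,-3,2,0,1,5,3,9,-1]

2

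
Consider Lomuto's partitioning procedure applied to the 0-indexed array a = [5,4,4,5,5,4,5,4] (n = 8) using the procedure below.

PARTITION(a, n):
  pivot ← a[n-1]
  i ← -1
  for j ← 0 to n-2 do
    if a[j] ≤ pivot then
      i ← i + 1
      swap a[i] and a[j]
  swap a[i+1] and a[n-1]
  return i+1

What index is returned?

3

pivot = a[7] = 4; i = -1
j=0: a[0]=5 > 4 → no swap
j=1: a[1]=4 ≤ 4 → i=0, swap a[0],a[1] → [4,5,4,5,5,4,5,4]
j=2: a[2]=4 ≤ 4 → i=1, swap a[1],a[2] → [4,4,5,5,5,4,5,4]
j=3: a[3]=5 > 4 → no swap
j=4: a[4]=5 > 4 → no swap
j=5: a[5]=4 ≤ 4 → i=2, swap a[2],a[5] → [4,4,4,5,5,5,5,4]
j=6: a[6]=5 > 4 → no swap
final swap a[3],a[7] → [4,4,4,4,5,5,5,5]; return 3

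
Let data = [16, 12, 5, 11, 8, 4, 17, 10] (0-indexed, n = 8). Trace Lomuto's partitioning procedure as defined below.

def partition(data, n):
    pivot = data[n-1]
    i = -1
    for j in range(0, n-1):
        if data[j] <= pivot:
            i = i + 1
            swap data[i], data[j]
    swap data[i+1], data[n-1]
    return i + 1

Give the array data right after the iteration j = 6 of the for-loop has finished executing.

pivot = data[7] = 10; i = -1
j=0: data[0]=16 > 10 → no swap
j=1: data[1]=12 > 10 → no swap
j=2: data[2]=5 ≤ 10 → i=0, swap data[0],data[2] → [5, 12, 16, 11, 8, 4, 17, 10]
j=3: data[3]=11 > 10 → no swap
j=4: data[4]=8 ≤ 10 → i=1, swap data[1],data[4] → [5, 8, 16, 11, 12, 4, 17, 10]
j=5: data[5]=4 ≤ 10 → i=2, swap data[2],data[5] → [5, 8, 4, 11, 12, 16, 17, 10]
j=6: data[6]=17 > 10 → no swap
(after j=6) data = [5, 8, 4, 11, 12, 16, 17, 10]

[5, 8, 4, 11, 12, 16, 17, 10]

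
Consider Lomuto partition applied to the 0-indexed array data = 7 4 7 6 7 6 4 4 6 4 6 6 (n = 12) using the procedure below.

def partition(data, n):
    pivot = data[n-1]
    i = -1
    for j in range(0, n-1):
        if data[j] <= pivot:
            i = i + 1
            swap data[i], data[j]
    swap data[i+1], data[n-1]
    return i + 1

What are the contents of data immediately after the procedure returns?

4 6 6 4 4 6 4 6 6 7 7 7

pivot = data[11] = 6; i = -1
j=0: data[0]=7 > 6 → no swap
j=1: data[1]=4 ≤ 6 → i=0, swap data[0],data[1] → 4 7 7 6 7 6 4 4 6 4 6 6
j=2: data[2]=7 > 6 → no swap
j=3: data[3]=6 ≤ 6 → i=1, swap data[1],data[3] → 4 6 7 7 7 6 4 4 6 4 6 6
j=4: data[4]=7 > 6 → no swap
j=5: data[5]=6 ≤ 6 → i=2, swap data[2],data[5] → 4 6 6 7 7 7 4 4 6 4 6 6
j=6: data[6]=4 ≤ 6 → i=3, swap data[3],data[6] → 4 6 6 4 7 7 7 4 6 4 6 6
j=7: data[7]=4 ≤ 6 → i=4, swap data[4],data[7] → 4 6 6 4 4 7 7 7 6 4 6 6
j=8: data[8]=6 ≤ 6 → i=5, swap data[5],data[8] → 4 6 6 4 4 6 7 7 7 4 6 6
j=9: data[9]=4 ≤ 6 → i=6, swap data[6],data[9] → 4 6 6 4 4 6 4 7 7 7 6 6
j=10: data[10]=6 ≤ 6 → i=7, swap data[7],data[10] → 4 6 6 4 4 6 4 6 7 7 7 6
final swap data[8],data[11] → 4 6 6 4 4 6 4 6 6 7 7 7; return 8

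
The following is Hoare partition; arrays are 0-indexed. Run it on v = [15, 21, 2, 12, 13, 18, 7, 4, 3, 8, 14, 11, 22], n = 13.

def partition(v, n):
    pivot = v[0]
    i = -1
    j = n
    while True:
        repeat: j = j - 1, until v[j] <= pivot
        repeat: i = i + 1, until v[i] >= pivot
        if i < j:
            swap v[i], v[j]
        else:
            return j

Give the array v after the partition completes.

pivot = v[0] = 15; i = -1, j = 13
j→11 (v[11]=11≤15), i→0 (v[0]=15≥15); i<j, swap → [11, 21, 2, 12, 13, 18, 7, 4, 3, 8, 14, 15, 22]
j→10 (v[10]=14≤15), i→1 (v[1]=21≥15); i<j, swap → [11, 14, 2, 12, 13, 18, 7, 4, 3, 8, 21, 15, 22]
j→9 (v[9]=8≤15), i→5 (v[5]=18≥15); i<j, swap → [11, 14, 2, 12, 13, 8, 7, 4, 3, 18, 21, 15, 22]
j→8, i→9; i≥j, return j=8. v = [11, 14, 2, 12, 13, 8, 7, 4, 3, 18, 21, 15, 22]

[11, 14, 2, 12, 13, 8, 7, 4, 3, 18, 21, 15, 22]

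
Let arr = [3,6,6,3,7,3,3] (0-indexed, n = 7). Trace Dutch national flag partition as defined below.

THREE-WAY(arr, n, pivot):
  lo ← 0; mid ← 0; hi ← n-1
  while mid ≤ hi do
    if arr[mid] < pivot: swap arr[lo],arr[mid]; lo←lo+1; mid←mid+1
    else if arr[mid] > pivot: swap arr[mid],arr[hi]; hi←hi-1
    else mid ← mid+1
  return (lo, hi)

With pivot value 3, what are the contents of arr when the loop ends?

[3,3,3,3,7,6,6]

pivot = 3; lo=0, mid=0, hi=6
arr[mid]=3=3: mid=1
arr[mid]=6>3: swap arr[1],arr[6]; hi=5 → [3,3,6,3,7,3,6]
arr[mid]=3=3: mid=2
arr[mid]=6>3: swap arr[2],arr[5]; hi=4 → [3,3,3,3,7,6,6]
arr[mid]=3=3: mid=3
arr[mid]=3=3: mid=4
arr[mid]=7>3: swap arr[4],arr[4]; hi=3 → [3,3,3,3,7,6,6]
end: lo=0, hi=3; arr = [3,3,3,3,7,6,6]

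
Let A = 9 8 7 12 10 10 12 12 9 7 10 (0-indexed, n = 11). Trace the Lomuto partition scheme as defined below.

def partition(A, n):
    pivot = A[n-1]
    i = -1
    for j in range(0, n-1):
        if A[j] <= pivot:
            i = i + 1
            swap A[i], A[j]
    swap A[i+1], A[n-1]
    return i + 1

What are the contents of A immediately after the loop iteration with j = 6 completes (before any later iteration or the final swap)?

pivot = A[10] = 10; i = -1
j=0: A[0]=9 ≤ 10 → i=0, swap A[0],A[0] (no change) → 9 8 7 12 10 10 12 12 9 7 10
j=1: A[1]=8 ≤ 10 → i=1, swap A[1],A[1] (no change) → 9 8 7 12 10 10 12 12 9 7 10
j=2: A[2]=7 ≤ 10 → i=2, swap A[2],A[2] (no change) → 9 8 7 12 10 10 12 12 9 7 10
j=3: A[3]=12 > 10 → no swap
j=4: A[4]=10 ≤ 10 → i=3, swap A[3],A[4] → 9 8 7 10 12 10 12 12 9 7 10
j=5: A[5]=10 ≤ 10 → i=4, swap A[4],A[5] → 9 8 7 10 10 12 12 12 9 7 10
j=6: A[6]=12 > 10 → no swap
(after j=6) A = 9 8 7 10 10 12 12 12 9 7 10

9 8 7 10 10 12 12 12 9 7 10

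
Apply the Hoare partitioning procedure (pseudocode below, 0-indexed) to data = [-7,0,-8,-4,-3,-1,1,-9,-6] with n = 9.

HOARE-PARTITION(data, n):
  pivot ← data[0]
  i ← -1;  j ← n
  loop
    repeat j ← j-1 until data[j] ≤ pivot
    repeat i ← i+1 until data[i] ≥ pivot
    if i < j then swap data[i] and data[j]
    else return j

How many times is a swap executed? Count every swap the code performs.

2

pivot=-7
j stops at 7 (-9), i stops at 0 (-7); swap ⇒ [-9,0,-8,-4,-3,-1,1,-7,-6]
j stops at 2 (-8), i stops at 1 (0); swap ⇒ [-9,-8,0,-4,-3,-1,1,-7,-6]
j stops at 1, i stops at 2; i≥j ⇒ return 1. data=[-9,-8,0,-4,-3,-1,1,-7,-6]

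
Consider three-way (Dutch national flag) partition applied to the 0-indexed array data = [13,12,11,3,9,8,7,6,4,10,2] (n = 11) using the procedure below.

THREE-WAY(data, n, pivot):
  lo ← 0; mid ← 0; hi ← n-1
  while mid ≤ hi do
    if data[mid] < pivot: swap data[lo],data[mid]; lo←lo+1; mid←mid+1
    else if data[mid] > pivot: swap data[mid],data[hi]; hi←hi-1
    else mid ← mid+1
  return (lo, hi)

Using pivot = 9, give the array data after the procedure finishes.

lo=0 mid=0 hi=10
13>9: swap(0,10), hi=9 ⇒ [2,12,11,3,9,8,7,6,4,10,13]
2<9: swap(0,0), lo=1 mid=1 ⇒ [2,12,11,3,9,8,7,6,4,10,13]
12>9: swap(1,9), hi=8 ⇒ [2,10,11,3,9,8,7,6,4,12,13]
10>9: swap(1,8), hi=7 ⇒ [2,4,11,3,9,8,7,6,10,12,13]
4<9: swap(1,1), lo=2 mid=2 ⇒ [2,4,11,3,9,8,7,6,10,12,13]
11>9: swap(2,7), hi=6 ⇒ [2,4,6,3,9,8,7,11,10,12,13]
6<9: swap(2,2), lo=3 mid=3 ⇒ [2,4,6,3,9,8,7,11,10,12,13]
3<9: swap(3,3), lo=4 mid=4 ⇒ [2,4,6,3,9,8,7,11,10,12,13]
9=9: mid=5
8<9: swap(4,5), lo=5 mid=6 ⇒ [2,4,6,3,8,9,7,11,10,12,13]
7<9: swap(5,6), lo=6 mid=7 ⇒ [2,4,6,3,8,7,9,11,10,12,13]
done. lo=6 hi=6; data=[2,4,6,3,8,7,9,11,10,12,13]

[2,4,6,3,8,7,9,11,10,12,13]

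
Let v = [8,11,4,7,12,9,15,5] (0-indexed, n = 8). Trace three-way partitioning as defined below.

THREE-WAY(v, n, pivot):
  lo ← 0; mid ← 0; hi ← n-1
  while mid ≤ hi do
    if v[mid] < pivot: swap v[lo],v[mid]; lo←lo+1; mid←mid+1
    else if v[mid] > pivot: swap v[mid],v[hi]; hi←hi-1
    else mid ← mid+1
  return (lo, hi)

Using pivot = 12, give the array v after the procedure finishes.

[8,11,4,7,9,5,12,15]

lo=0 mid=0 hi=7
8<12: swap(0,0), lo=1 mid=1 ⇒ [8,11,4,7,12,9,15,5]
11<12: swap(1,1), lo=2 mid=2 ⇒ [8,11,4,7,12,9,15,5]
4<12: swap(2,2), lo=3 mid=3 ⇒ [8,11,4,7,12,9,15,5]
7<12: swap(3,3), lo=4 mid=4 ⇒ [8,11,4,7,12,9,15,5]
12=12: mid=5
9<12: swap(4,5), lo=5 mid=6 ⇒ [8,11,4,7,9,12,15,5]
15>12: swap(6,7), hi=6 ⇒ [8,11,4,7,9,12,5,15]
5<12: swap(5,6), lo=6 mid=7 ⇒ [8,11,4,7,9,5,12,15]
done. lo=6 hi=6; v=[8,11,4,7,9,5,12,15]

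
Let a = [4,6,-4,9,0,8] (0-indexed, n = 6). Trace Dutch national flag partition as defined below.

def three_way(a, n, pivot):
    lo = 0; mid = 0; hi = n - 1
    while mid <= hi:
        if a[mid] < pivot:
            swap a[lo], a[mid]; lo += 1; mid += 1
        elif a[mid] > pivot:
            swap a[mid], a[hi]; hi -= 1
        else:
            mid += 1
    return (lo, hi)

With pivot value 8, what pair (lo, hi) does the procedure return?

(4, 4)

lo=0 mid=0 hi=5
4<8: swap(0,0), lo=1 mid=1 ⇒ [4,6,-4,9,0,8]
6<8: swap(1,1), lo=2 mid=2 ⇒ [4,6,-4,9,0,8]
-4<8: swap(2,2), lo=3 mid=3 ⇒ [4,6,-4,9,0,8]
9>8: swap(3,5), hi=4 ⇒ [4,6,-4,8,0,9]
8=8: mid=4
0<8: swap(3,4), lo=4 mid=5 ⇒ [4,6,-4,0,8,9]
done. lo=4 hi=4; a=[4,6,-4,0,8,9]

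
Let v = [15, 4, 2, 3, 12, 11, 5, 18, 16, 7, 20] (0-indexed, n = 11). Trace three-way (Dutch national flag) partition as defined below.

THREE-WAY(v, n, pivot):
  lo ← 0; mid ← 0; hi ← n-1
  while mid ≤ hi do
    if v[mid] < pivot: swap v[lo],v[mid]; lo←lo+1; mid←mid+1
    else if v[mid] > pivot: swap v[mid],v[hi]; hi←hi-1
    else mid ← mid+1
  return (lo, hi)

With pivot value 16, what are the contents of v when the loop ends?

[15, 4, 2, 3, 12, 11, 5, 7, 16, 20, 18]

pivot = 16; lo=0, mid=0, hi=10
v[mid]=15<16: swap v[0],v[0]; lo=1,mid=1 → [15, 4, 2, 3, 12, 11, 5, 18, 16, 7, 20]
v[mid]=4<16: swap v[1],v[1]; lo=2,mid=2 → [15, 4, 2, 3, 12, 11, 5, 18, 16, 7, 20]
v[mid]=2<16: swap v[2],v[2]; lo=3,mid=3 → [15, 4, 2, 3, 12, 11, 5, 18, 16, 7, 20]
v[mid]=3<16: swap v[3],v[3]; lo=4,mid=4 → [15, 4, 2, 3, 12, 11, 5, 18, 16, 7, 20]
v[mid]=12<16: swap v[4],v[4]; lo=5,mid=5 → [15, 4, 2, 3, 12, 11, 5, 18, 16, 7, 20]
v[mid]=11<16: swap v[5],v[5]; lo=6,mid=6 → [15, 4, 2, 3, 12, 11, 5, 18, 16, 7, 20]
v[mid]=5<16: swap v[6],v[6]; lo=7,mid=7 → [15, 4, 2, 3, 12, 11, 5, 18, 16, 7, 20]
v[mid]=18>16: swap v[7],v[10]; hi=9 → [15, 4, 2, 3, 12, 11, 5, 20, 16, 7, 18]
v[mid]=20>16: swap v[7],v[9]; hi=8 → [15, 4, 2, 3, 12, 11, 5, 7, 16, 20, 18]
v[mid]=7<16: swap v[7],v[7]; lo=8,mid=8 → [15, 4, 2, 3, 12, 11, 5, 7, 16, 20, 18]
v[mid]=16=16: mid=9
end: lo=8, hi=8; v = [15, 4, 2, 3, 12, 11, 5, 7, 16, 20, 18]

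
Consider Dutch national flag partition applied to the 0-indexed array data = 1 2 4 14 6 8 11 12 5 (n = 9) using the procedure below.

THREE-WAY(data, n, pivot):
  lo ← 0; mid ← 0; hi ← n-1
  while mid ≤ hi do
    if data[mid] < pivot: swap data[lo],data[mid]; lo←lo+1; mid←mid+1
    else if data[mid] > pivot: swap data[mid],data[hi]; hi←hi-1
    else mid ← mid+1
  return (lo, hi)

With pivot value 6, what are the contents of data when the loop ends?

pivot = 6; lo=0, mid=0, hi=8
data[mid]=1<6: swap data[0],data[0]; lo=1,mid=1 → 1 2 4 14 6 8 11 12 5
data[mid]=2<6: swap data[1],data[1]; lo=2,mid=2 → 1 2 4 14 6 8 11 12 5
data[mid]=4<6: swap data[2],data[2]; lo=3,mid=3 → 1 2 4 14 6 8 11 12 5
data[mid]=14>6: swap data[3],data[8]; hi=7 → 1 2 4 5 6 8 11 12 14
data[mid]=5<6: swap data[3],data[3]; lo=4,mid=4 → 1 2 4 5 6 8 11 12 14
data[mid]=6=6: mid=5
data[mid]=8>6: swap data[5],data[7]; hi=6 → 1 2 4 5 6 12 11 8 14
data[mid]=12>6: swap data[5],data[6]; hi=5 → 1 2 4 5 6 11 12 8 14
data[mid]=11>6: swap data[5],data[5]; hi=4 → 1 2 4 5 6 11 12 8 14
end: lo=4, hi=4; data = 1 2 4 5 6 11 12 8 14

1 2 4 5 6 11 12 8 14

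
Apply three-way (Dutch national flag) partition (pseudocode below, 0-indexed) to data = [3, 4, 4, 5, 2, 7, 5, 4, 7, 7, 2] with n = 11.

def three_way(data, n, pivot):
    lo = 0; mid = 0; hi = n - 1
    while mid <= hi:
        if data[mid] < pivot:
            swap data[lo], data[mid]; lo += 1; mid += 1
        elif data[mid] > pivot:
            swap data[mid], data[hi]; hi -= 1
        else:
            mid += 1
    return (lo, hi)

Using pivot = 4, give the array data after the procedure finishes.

[3, 2, 2, 4, 4, 4, 5, 7, 7, 7, 5]

lo=0 mid=0 hi=10
3<4: swap(0,0), lo=1 mid=1 ⇒ [3, 4, 4, 5, 2, 7, 5, 4, 7, 7, 2]
4=4: mid=2
4=4: mid=3
5>4: swap(3,10), hi=9 ⇒ [3, 4, 4, 2, 2, 7, 5, 4, 7, 7, 5]
2<4: swap(1,3), lo=2 mid=4 ⇒ [3, 2, 4, 4, 2, 7, 5, 4, 7, 7, 5]
2<4: swap(2,4), lo=3 mid=5 ⇒ [3, 2, 2, 4, 4, 7, 5, 4, 7, 7, 5]
7>4: swap(5,9), hi=8 ⇒ [3, 2, 2, 4, 4, 7, 5, 4, 7, 7, 5]
7>4: swap(5,8), hi=7 ⇒ [3, 2, 2, 4, 4, 7, 5, 4, 7, 7, 5]
7>4: swap(5,7), hi=6 ⇒ [3, 2, 2, 4, 4, 4, 5, 7, 7, 7, 5]
4=4: mid=6
5>4: swap(6,6), hi=5 ⇒ [3, 2, 2, 4, 4, 4, 5, 7, 7, 7, 5]
done. lo=3 hi=5; data=[3, 2, 2, 4, 4, 4, 5, 7, 7, 7, 5]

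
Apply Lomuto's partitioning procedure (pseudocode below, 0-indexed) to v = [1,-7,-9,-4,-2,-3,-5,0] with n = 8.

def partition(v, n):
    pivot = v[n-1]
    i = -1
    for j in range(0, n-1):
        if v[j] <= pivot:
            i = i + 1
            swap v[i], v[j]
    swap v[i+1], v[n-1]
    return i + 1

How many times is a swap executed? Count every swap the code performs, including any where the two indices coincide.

7

pivot = v[7] = 0; i = -1
j=0: v[0]=1 > 0 → no swap
j=1: v[1]=-7 ≤ 0 → i=0, swap v[0],v[1] → [-7,1,-9,-4,-2,-3,-5,0]
j=2: v[2]=-9 ≤ 0 → i=1, swap v[1],v[2] → [-7,-9,1,-4,-2,-3,-5,0]
j=3: v[3]=-4 ≤ 0 → i=2, swap v[2],v[3] → [-7,-9,-4,1,-2,-3,-5,0]
j=4: v[4]=-2 ≤ 0 → i=3, swap v[3],v[4] → [-7,-9,-4,-2,1,-3,-5,0]
j=5: v[5]=-3 ≤ 0 → i=4, swap v[4],v[5] → [-7,-9,-4,-2,-3,1,-5,0]
j=6: v[6]=-5 ≤ 0 → i=5, swap v[5],v[6] → [-7,-9,-4,-2,-3,-5,1,0]
final swap v[6],v[7] → [-7,-9,-4,-2,-3,-5,0,1]; return 6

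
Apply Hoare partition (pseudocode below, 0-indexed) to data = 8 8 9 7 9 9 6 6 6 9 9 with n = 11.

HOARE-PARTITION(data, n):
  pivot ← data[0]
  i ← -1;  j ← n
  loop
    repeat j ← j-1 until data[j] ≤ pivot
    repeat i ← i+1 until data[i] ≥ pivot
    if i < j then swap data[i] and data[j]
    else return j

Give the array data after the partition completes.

pivot = data[0] = 8; i = -1, j = 11
j→8 (data[8]=6≤8), i→0 (data[0]=8≥8); i<j, swap → 6 8 9 7 9 9 6 6 8 9 9
j→7 (data[7]=6≤8), i→1 (data[1]=8≥8); i<j, swap → 6 6 9 7 9 9 6 8 8 9 9
j→6 (data[6]=6≤8), i→2 (data[2]=9≥8); i<j, swap → 6 6 6 7 9 9 9 8 8 9 9
j→3, i→4; i≥j, return j=3. data = 6 6 6 7 9 9 9 8 8 9 9

6 6 6 7 9 9 9 8 8 9 9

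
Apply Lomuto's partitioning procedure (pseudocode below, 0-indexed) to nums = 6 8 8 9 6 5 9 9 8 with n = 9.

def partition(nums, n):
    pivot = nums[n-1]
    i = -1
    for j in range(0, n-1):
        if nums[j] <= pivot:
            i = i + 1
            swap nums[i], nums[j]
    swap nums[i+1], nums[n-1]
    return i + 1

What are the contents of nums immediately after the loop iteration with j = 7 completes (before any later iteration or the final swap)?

pivot = nums[8] = 8; i = -1
j=0: nums[0]=6 ≤ 8 → i=0, swap nums[0],nums[0] (no change) → 6 8 8 9 6 5 9 9 8
j=1: nums[1]=8 ≤ 8 → i=1, swap nums[1],nums[1] (no change) → 6 8 8 9 6 5 9 9 8
j=2: nums[2]=8 ≤ 8 → i=2, swap nums[2],nums[2] (no change) → 6 8 8 9 6 5 9 9 8
j=3: nums[3]=9 > 8 → no swap
j=4: nums[4]=6 ≤ 8 → i=3, swap nums[3],nums[4] → 6 8 8 6 9 5 9 9 8
j=5: nums[5]=5 ≤ 8 → i=4, swap nums[4],nums[5] → 6 8 8 6 5 9 9 9 8
j=6: nums[6]=9 > 8 → no swap
j=7: nums[7]=9 > 8 → no swap
(after j=7) nums = 6 8 8 6 5 9 9 9 8

6 8 8 6 5 9 9 9 8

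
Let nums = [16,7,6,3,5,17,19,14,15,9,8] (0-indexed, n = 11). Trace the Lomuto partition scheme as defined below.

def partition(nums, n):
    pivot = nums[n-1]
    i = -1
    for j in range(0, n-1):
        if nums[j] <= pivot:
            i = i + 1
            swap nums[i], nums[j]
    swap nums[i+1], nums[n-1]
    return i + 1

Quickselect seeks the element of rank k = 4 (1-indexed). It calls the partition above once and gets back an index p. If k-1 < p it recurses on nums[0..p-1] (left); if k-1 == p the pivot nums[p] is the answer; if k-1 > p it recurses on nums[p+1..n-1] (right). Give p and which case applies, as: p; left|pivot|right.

4; left

pivot = nums[10] = 8; i = -1
j=0: nums[0]=16 > 8 → no swap
j=1: nums[1]=7 ≤ 8 → i=0, swap nums[0],nums[1] → [7,16,6,3,5,17,19,14,15,9,8]
j=2: nums[2]=6 ≤ 8 → i=1, swap nums[1],nums[2] → [7,6,16,3,5,17,19,14,15,9,8]
j=3: nums[3]=3 ≤ 8 → i=2, swap nums[2],nums[3] → [7,6,3,16,5,17,19,14,15,9,8]
j=4: nums[4]=5 ≤ 8 → i=3, swap nums[3],nums[4] → [7,6,3,5,16,17,19,14,15,9,8]
j=5: nums[5]=17 > 8 → no swap
j=6: nums[6]=19 > 8 → no swap
j=7: nums[7]=14 > 8 → no swap
j=8: nums[8]=15 > 8 → no swap
j=9: nums[9]=9 > 8 → no swap
final swap nums[4],nums[10] → [7,6,3,5,8,17,19,14,15,9,16]; return 4
p = 4; k-1 = 3 < 4 ⇒ left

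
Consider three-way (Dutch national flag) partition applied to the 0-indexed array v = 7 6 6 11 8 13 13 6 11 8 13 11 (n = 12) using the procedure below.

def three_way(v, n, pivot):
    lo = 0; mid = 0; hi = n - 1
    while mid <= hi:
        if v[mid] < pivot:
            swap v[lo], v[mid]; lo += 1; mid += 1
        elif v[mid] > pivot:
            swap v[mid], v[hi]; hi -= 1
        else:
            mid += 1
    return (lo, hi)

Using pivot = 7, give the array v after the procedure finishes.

6 6 6 7 13 13 8 11 8 13 11 11

lo=0 mid=0 hi=11
7=7: mid=1
6<7: swap(0,1), lo=1 mid=2 ⇒ 6 7 6 11 8 13 13 6 11 8 13 11
6<7: swap(1,2), lo=2 mid=3 ⇒ 6 6 7 11 8 13 13 6 11 8 13 11
11>7: swap(3,11), hi=10 ⇒ 6 6 7 11 8 13 13 6 11 8 13 11
11>7: swap(3,10), hi=9 ⇒ 6 6 7 13 8 13 13 6 11 8 11 11
13>7: swap(3,9), hi=8 ⇒ 6 6 7 8 8 13 13 6 11 13 11 11
8>7: swap(3,8), hi=7 ⇒ 6 6 7 11 8 13 13 6 8 13 11 11
11>7: swap(3,7), hi=6 ⇒ 6 6 7 6 8 13 13 11 8 13 11 11
6<7: swap(2,3), lo=3 mid=4 ⇒ 6 6 6 7 8 13 13 11 8 13 11 11
8>7: swap(4,6), hi=5 ⇒ 6 6 6 7 13 13 8 11 8 13 11 11
13>7: swap(4,5), hi=4 ⇒ 6 6 6 7 13 13 8 11 8 13 11 11
13>7: swap(4,4), hi=3 ⇒ 6 6 6 7 13 13 8 11 8 13 11 11
done. lo=3 hi=3; v=6 6 6 7 13 13 8 11 8 13 11 11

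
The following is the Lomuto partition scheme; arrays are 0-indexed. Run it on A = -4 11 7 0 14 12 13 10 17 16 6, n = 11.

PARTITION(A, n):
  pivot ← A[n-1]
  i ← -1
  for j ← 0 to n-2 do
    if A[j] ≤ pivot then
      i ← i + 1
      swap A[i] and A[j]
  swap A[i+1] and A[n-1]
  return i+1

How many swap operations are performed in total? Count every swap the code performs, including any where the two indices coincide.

pivot=6, i=-1
j=0: -4≤6, i=0, swap(0,0) ⇒ -4 11 7 0 14 12 13 10 17 16 6
j=1: 11>6, skip
j=2: 7>6, skip
j=3: 0≤6, i=1, swap(1,3) ⇒ -4 0 7 11 14 12 13 10 17 16 6
j=4: 14>6, skip
j=5: 12>6, skip
j=6: 13>6, skip
j=7: 10>6, skip
j=8: 17>6, skip
j=9: 16>6, skip
swap(2,10) ⇒ -4 0 6 11 14 12 13 10 17 16 7; return 2

3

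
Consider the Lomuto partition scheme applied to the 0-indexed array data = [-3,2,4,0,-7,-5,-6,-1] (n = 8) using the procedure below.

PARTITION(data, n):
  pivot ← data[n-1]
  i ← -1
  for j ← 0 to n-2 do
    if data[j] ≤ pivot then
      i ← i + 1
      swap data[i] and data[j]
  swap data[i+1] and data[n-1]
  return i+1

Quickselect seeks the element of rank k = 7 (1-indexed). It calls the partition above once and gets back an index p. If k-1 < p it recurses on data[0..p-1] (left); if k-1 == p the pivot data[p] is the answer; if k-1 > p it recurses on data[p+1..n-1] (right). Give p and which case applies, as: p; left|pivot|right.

4; right

pivot = data[7] = -1; i = -1
j=0: data[0]=-3 ≤ -1 → i=0, swap data[0],data[0] (no change) → [-3,2,4,0,-7,-5,-6,-1]
j=1: data[1]=2 > -1 → no swap
j=2: data[2]=4 > -1 → no swap
j=3: data[3]=0 > -1 → no swap
j=4: data[4]=-7 ≤ -1 → i=1, swap data[1],data[4] → [-3,-7,4,0,2,-5,-6,-1]
j=5: data[5]=-5 ≤ -1 → i=2, swap data[2],data[5] → [-3,-7,-5,0,2,4,-6,-1]
j=6: data[6]=-6 ≤ -1 → i=3, swap data[3],data[6] → [-3,-7,-5,-6,2,4,0,-1]
final swap data[4],data[7] → [-3,-7,-5,-6,-1,4,0,2]; return 4
p = 4; k-1 = 6 > 4 ⇒ right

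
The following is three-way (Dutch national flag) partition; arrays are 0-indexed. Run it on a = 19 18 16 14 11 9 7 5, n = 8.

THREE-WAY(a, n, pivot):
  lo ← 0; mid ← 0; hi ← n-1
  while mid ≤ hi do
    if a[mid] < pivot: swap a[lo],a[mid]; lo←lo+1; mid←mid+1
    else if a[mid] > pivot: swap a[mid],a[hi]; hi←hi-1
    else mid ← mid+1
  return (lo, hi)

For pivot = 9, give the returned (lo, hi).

pivot = 9; lo=0, mid=0, hi=7
a[mid]=19>9: swap a[0],a[7]; hi=6 → 5 18 16 14 11 9 7 19
a[mid]=5<9: swap a[0],a[0]; lo=1,mid=1 → 5 18 16 14 11 9 7 19
a[mid]=18>9: swap a[1],a[6]; hi=5 → 5 7 16 14 11 9 18 19
a[mid]=7<9: swap a[1],a[1]; lo=2,mid=2 → 5 7 16 14 11 9 18 19
a[mid]=16>9: swap a[2],a[5]; hi=4 → 5 7 9 14 11 16 18 19
a[mid]=9=9: mid=3
a[mid]=14>9: swap a[3],a[4]; hi=3 → 5 7 9 11 14 16 18 19
a[mid]=11>9: swap a[3],a[3]; hi=2 → 5 7 9 11 14 16 18 19
end: lo=2, hi=2; a = 5 7 9 11 14 16 18 19

(2, 2)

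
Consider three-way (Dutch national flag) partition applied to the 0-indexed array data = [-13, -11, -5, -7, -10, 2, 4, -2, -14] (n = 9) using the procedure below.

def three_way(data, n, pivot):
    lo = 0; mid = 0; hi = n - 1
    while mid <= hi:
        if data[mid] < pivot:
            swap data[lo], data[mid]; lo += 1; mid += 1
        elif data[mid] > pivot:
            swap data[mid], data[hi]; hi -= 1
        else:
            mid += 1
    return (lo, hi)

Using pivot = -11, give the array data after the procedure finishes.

[-13, -14, -11, -10, 2, 4, -2, -7, -5]

pivot = -11; lo=0, mid=0, hi=8
data[mid]=-13<-11: swap data[0],data[0]; lo=1,mid=1 → [-13, -11, -5, -7, -10, 2, 4, -2, -14]
data[mid]=-11=-11: mid=2
data[mid]=-5>-11: swap data[2],data[8]; hi=7 → [-13, -11, -14, -7, -10, 2, 4, -2, -5]
data[mid]=-14<-11: swap data[1],data[2]; lo=2,mid=3 → [-13, -14, -11, -7, -10, 2, 4, -2, -5]
data[mid]=-7>-11: swap data[3],data[7]; hi=6 → [-13, -14, -11, -2, -10, 2, 4, -7, -5]
data[mid]=-2>-11: swap data[3],data[6]; hi=5 → [-13, -14, -11, 4, -10, 2, -2, -7, -5]
data[mid]=4>-11: swap data[3],data[5]; hi=4 → [-13, -14, -11, 2, -10, 4, -2, -7, -5]
data[mid]=2>-11: swap data[3],data[4]; hi=3 → [-13, -14, -11, -10, 2, 4, -2, -7, -5]
data[mid]=-10>-11: swap data[3],data[3]; hi=2 → [-13, -14, -11, -10, 2, 4, -2, -7, -5]
end: lo=2, hi=2; data = [-13, -14, -11, -10, 2, 4, -2, -7, -5]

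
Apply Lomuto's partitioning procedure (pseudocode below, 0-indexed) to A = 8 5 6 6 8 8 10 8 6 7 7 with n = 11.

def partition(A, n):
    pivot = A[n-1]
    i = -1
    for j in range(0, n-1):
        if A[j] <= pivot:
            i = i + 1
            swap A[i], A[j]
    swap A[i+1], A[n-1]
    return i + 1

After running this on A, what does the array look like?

pivot=7, i=-1
j=0: 8>7, skip
j=1: 5≤7, i=0, swap(0,1) ⇒ 5 8 6 6 8 8 10 8 6 7 7
j=2: 6≤7, i=1, swap(1,2) ⇒ 5 6 8 6 8 8 10 8 6 7 7
j=3: 6≤7, i=2, swap(2,3) ⇒ 5 6 6 8 8 8 10 8 6 7 7
j=4: 8>7, skip
j=5: 8>7, skip
j=6: 10>7, skip
j=7: 8>7, skip
j=8: 6≤7, i=3, swap(3,8) ⇒ 5 6 6 6 8 8 10 8 8 7 7
j=9: 7≤7, i=4, swap(4,9) ⇒ 5 6 6 6 7 8 10 8 8 8 7
swap(5,10) ⇒ 5 6 6 6 7 7 10 8 8 8 8; return 5

5 6 6 6 7 7 10 8 8 8 8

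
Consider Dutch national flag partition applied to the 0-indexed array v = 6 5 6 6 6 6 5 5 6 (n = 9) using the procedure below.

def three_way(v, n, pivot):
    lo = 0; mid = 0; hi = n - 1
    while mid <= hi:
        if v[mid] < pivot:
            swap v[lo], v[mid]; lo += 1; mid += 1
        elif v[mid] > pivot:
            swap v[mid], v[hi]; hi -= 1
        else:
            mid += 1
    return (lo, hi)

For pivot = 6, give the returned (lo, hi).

pivot = 6; lo=0, mid=0, hi=8
v[mid]=6=6: mid=1
v[mid]=5<6: swap v[0],v[1]; lo=1,mid=2 → 5 6 6 6 6 6 5 5 6
v[mid]=6=6: mid=3
v[mid]=6=6: mid=4
v[mid]=6=6: mid=5
v[mid]=6=6: mid=6
v[mid]=5<6: swap v[1],v[6]; lo=2,mid=7 → 5 5 6 6 6 6 6 5 6
v[mid]=5<6: swap v[2],v[7]; lo=3,mid=8 → 5 5 5 6 6 6 6 6 6
v[mid]=6=6: mid=9
end: lo=3, hi=8; v = 5 5 5 6 6 6 6 6 6

(3, 8)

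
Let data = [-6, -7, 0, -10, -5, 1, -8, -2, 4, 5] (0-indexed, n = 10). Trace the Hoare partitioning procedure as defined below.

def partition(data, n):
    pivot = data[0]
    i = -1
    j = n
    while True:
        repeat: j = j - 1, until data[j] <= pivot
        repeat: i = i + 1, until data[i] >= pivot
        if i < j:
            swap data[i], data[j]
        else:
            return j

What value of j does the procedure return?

2

pivot = data[0] = -6; i = -1, j = 10
j→6 (data[6]=-8≤-6), i→0 (data[0]=-6≥-6); i<j, swap → [-8, -7, 0, -10, -5, 1, -6, -2, 4, 5]
j→3 (data[3]=-10≤-6), i→2 (data[2]=0≥-6); i<j, swap → [-8, -7, -10, 0, -5, 1, -6, -2, 4, 5]
j→2, i→3; i≥j, return j=2. data = [-8, -7, -10, 0, -5, 1, -6, -2, 4, 5]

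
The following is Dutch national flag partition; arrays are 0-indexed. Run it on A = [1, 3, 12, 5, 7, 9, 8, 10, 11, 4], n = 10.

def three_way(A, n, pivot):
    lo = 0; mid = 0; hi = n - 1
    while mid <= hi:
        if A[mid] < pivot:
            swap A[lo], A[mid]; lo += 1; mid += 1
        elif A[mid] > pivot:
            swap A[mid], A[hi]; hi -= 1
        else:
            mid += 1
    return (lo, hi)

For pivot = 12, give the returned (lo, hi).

lo=0 mid=0 hi=9
1<12: swap(0,0), lo=1 mid=1 ⇒ [1, 3, 12, 5, 7, 9, 8, 10, 11, 4]
3<12: swap(1,1), lo=2 mid=2 ⇒ [1, 3, 12, 5, 7, 9, 8, 10, 11, 4]
12=12: mid=3
5<12: swap(2,3), lo=3 mid=4 ⇒ [1, 3, 5, 12, 7, 9, 8, 10, 11, 4]
7<12: swap(3,4), lo=4 mid=5 ⇒ [1, 3, 5, 7, 12, 9, 8, 10, 11, 4]
9<12: swap(4,5), lo=5 mid=6 ⇒ [1, 3, 5, 7, 9, 12, 8, 10, 11, 4]
8<12: swap(5,6), lo=6 mid=7 ⇒ [1, 3, 5, 7, 9, 8, 12, 10, 11, 4]
10<12: swap(6,7), lo=7 mid=8 ⇒ [1, 3, 5, 7, 9, 8, 10, 12, 11, 4]
11<12: swap(7,8), lo=8 mid=9 ⇒ [1, 3, 5, 7, 9, 8, 10, 11, 12, 4]
4<12: swap(8,9), lo=9 mid=10 ⇒ [1, 3, 5, 7, 9, 8, 10, 11, 4, 12]
done. lo=9 hi=9; A=[1, 3, 5, 7, 9, 8, 10, 11, 4, 12]

(9, 9)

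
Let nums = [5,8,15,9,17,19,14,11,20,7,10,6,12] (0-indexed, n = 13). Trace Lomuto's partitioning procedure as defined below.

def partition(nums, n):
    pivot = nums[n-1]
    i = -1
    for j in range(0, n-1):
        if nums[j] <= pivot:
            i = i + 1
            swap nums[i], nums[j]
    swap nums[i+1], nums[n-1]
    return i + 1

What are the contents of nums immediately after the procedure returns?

[5,8,9,11,7,10,6,12,20,17,19,14,15]

pivot=12, i=-1
j=0: 5≤12, i=0, swap(0,0) ⇒ [5,8,15,9,17,19,14,11,20,7,10,6,12]
j=1: 8≤12, i=1, swap(1,1) ⇒ [5,8,15,9,17,19,14,11,20,7,10,6,12]
j=2: 15>12, skip
j=3: 9≤12, i=2, swap(2,3) ⇒ [5,8,9,15,17,19,14,11,20,7,10,6,12]
j=4: 17>12, skip
j=5: 19>12, skip
j=6: 14>12, skip
j=7: 11≤12, i=3, swap(3,7) ⇒ [5,8,9,11,17,19,14,15,20,7,10,6,12]
j=8: 20>12, skip
j=9: 7≤12, i=4, swap(4,9) ⇒ [5,8,9,11,7,19,14,15,20,17,10,6,12]
j=10: 10≤12, i=5, swap(5,10) ⇒ [5,8,9,11,7,10,14,15,20,17,19,6,12]
j=11: 6≤12, i=6, swap(6,11) ⇒ [5,8,9,11,7,10,6,15,20,17,19,14,12]
swap(7,12) ⇒ [5,8,9,11,7,10,6,12,20,17,19,14,15]; return 7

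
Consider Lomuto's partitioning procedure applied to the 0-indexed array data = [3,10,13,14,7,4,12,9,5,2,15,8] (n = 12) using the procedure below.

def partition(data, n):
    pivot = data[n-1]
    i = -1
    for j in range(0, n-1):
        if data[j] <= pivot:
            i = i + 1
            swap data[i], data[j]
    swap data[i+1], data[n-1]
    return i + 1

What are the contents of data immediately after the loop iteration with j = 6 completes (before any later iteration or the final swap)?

[3,7,4,14,10,13,12,9,5,2,15,8]

pivot = data[11] = 8; i = -1
j=0: data[0]=3 ≤ 8 → i=0, swap data[0],data[0] (no change) → [3,10,13,14,7,4,12,9,5,2,15,8]
j=1: data[1]=10 > 8 → no swap
j=2: data[2]=13 > 8 → no swap
j=3: data[3]=14 > 8 → no swap
j=4: data[4]=7 ≤ 8 → i=1, swap data[1],data[4] → [3,7,13,14,10,4,12,9,5,2,15,8]
j=5: data[5]=4 ≤ 8 → i=2, swap data[2],data[5] → [3,7,4,14,10,13,12,9,5,2,15,8]
j=6: data[6]=12 > 8 → no swap
(after j=6) data = [3,7,4,14,10,13,12,9,5,2,15,8]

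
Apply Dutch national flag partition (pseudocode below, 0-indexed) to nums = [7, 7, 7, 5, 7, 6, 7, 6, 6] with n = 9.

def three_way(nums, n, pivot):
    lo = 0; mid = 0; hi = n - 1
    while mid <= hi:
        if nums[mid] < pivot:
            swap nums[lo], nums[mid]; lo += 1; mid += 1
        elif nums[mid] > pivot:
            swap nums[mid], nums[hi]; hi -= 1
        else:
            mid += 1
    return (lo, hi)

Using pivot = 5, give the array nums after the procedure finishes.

lo=0 mid=0 hi=8
7>5: swap(0,8), hi=7 ⇒ [6, 7, 7, 5, 7, 6, 7, 6, 7]
6>5: swap(0,7), hi=6 ⇒ [6, 7, 7, 5, 7, 6, 7, 6, 7]
6>5: swap(0,6), hi=5 ⇒ [7, 7, 7, 5, 7, 6, 6, 6, 7]
7>5: swap(0,5), hi=4 ⇒ [6, 7, 7, 5, 7, 7, 6, 6, 7]
6>5: swap(0,4), hi=3 ⇒ [7, 7, 7, 5, 6, 7, 6, 6, 7]
7>5: swap(0,3), hi=2 ⇒ [5, 7, 7, 7, 6, 7, 6, 6, 7]
5=5: mid=1
7>5: swap(1,2), hi=1 ⇒ [5, 7, 7, 7, 6, 7, 6, 6, 7]
7>5: swap(1,1), hi=0 ⇒ [5, 7, 7, 7, 6, 7, 6, 6, 7]
done. lo=0 hi=0; nums=[5, 7, 7, 7, 6, 7, 6, 6, 7]

[5, 7, 7, 7, 6, 7, 6, 6, 7]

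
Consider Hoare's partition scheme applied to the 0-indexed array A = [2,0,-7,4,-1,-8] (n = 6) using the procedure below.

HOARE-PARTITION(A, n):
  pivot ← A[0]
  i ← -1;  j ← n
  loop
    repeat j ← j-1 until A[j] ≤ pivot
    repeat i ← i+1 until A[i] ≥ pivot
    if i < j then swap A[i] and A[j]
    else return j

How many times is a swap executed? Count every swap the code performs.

2

pivot = A[0] = 2; i = -1, j = 6
j→5 (A[5]=-8≤2), i→0 (A[0]=2≥2); i<j, swap → [-8,0,-7,4,-1,2]
j→4 (A[4]=-1≤2), i→3 (A[3]=4≥2); i<j, swap → [-8,0,-7,-1,4,2]
j→3, i→4; i≥j, return j=3. A = [-8,0,-7,-1,4,2]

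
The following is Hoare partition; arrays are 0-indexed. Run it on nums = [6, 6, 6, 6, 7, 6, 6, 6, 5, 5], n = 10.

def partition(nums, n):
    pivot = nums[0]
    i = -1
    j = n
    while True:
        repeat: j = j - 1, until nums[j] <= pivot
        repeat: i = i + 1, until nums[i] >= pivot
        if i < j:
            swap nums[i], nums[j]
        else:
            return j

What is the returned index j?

pivot = nums[0] = 6; i = -1, j = 10
j→9 (nums[9]=5≤6), i→0 (nums[0]=6≥6); i<j, swap → [5, 6, 6, 6, 7, 6, 6, 6, 5, 6]
j→8 (nums[8]=5≤6), i→1 (nums[1]=6≥6); i<j, swap → [5, 5, 6, 6, 7, 6, 6, 6, 6, 6]
j→7 (nums[7]=6≤6), i→2 (nums[2]=6≥6); i<j, swap → [5, 5, 6, 6, 7, 6, 6, 6, 6, 6]
j→6 (nums[6]=6≤6), i→3 (nums[3]=6≥6); i<j, swap → [5, 5, 6, 6, 7, 6, 6, 6, 6, 6]
j→5 (nums[5]=6≤6), i→4 (nums[4]=7≥6); i<j, swap → [5, 5, 6, 6, 6, 7, 6, 6, 6, 6]
j→4, i→5; i≥j, return j=4. nums = [5, 5, 6, 6, 6, 7, 6, 6, 6, 6]

4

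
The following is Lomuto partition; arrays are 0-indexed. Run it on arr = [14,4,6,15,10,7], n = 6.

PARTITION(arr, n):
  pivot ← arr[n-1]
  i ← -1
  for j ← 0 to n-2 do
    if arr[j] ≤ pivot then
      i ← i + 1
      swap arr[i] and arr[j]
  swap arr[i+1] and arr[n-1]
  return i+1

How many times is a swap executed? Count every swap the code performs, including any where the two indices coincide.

3

pivot = arr[5] = 7; i = -1
j=0: arr[0]=14 > 7 → no swap
j=1: arr[1]=4 ≤ 7 → i=0, swap arr[0],arr[1] → [4,14,6,15,10,7]
j=2: arr[2]=6 ≤ 7 → i=1, swap arr[1],arr[2] → [4,6,14,15,10,7]
j=3: arr[3]=15 > 7 → no swap
j=4: arr[4]=10 > 7 → no swap
final swap arr[2],arr[5] → [4,6,7,15,10,14]; return 2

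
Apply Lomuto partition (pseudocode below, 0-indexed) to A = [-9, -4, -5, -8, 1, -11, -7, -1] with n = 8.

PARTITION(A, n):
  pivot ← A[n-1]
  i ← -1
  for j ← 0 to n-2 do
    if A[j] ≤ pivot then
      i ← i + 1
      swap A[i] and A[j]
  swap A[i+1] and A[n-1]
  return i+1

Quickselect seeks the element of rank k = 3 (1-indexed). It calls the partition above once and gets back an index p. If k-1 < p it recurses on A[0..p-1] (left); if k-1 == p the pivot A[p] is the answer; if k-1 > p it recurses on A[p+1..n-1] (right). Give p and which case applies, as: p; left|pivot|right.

6; left

pivot = A[7] = -1; i = -1
j=0: A[0]=-9 ≤ -1 → i=0, swap A[0],A[0] (no change) → [-9, -4, -5, -8, 1, -11, -7, -1]
j=1: A[1]=-4 ≤ -1 → i=1, swap A[1],A[1] (no change) → [-9, -4, -5, -8, 1, -11, -7, -1]
j=2: A[2]=-5 ≤ -1 → i=2, swap A[2],A[2] (no change) → [-9, -4, -5, -8, 1, -11, -7, -1]
j=3: A[3]=-8 ≤ -1 → i=3, swap A[3],A[3] (no change) → [-9, -4, -5, -8, 1, -11, -7, -1]
j=4: A[4]=1 > -1 → no swap
j=5: A[5]=-11 ≤ -1 → i=4, swap A[4],A[5] → [-9, -4, -5, -8, -11, 1, -7, -1]
j=6: A[6]=-7 ≤ -1 → i=5, swap A[5],A[6] → [-9, -4, -5, -8, -11, -7, 1, -1]
final swap A[6],A[7] → [-9, -4, -5, -8, -11, -7, -1, 1]; return 6
p = 6; k-1 = 2 < 6 ⇒ left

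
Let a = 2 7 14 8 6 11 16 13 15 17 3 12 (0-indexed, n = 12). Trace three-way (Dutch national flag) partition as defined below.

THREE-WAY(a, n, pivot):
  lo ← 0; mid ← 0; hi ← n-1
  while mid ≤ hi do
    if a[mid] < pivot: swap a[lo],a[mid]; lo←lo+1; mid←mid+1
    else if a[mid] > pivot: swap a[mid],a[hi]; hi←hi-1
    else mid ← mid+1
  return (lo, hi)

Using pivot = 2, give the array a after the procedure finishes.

2 14 8 6 11 16 13 15 17 3 12 7

lo=0 mid=0 hi=11
2=2: mid=1
7>2: swap(1,11), hi=10 ⇒ 2 12 14 8 6 11 16 13 15 17 3 7
12>2: swap(1,10), hi=9 ⇒ 2 3 14 8 6 11 16 13 15 17 12 7
3>2: swap(1,9), hi=8 ⇒ 2 17 14 8 6 11 16 13 15 3 12 7
17>2: swap(1,8), hi=7 ⇒ 2 15 14 8 6 11 16 13 17 3 12 7
15>2: swap(1,7), hi=6 ⇒ 2 13 14 8 6 11 16 15 17 3 12 7
13>2: swap(1,6), hi=5 ⇒ 2 16 14 8 6 11 13 15 17 3 12 7
16>2: swap(1,5), hi=4 ⇒ 2 11 14 8 6 16 13 15 17 3 12 7
11>2: swap(1,4), hi=3 ⇒ 2 6 14 8 11 16 13 15 17 3 12 7
6>2: swap(1,3), hi=2 ⇒ 2 8 14 6 11 16 13 15 17 3 12 7
8>2: swap(1,2), hi=1 ⇒ 2 14 8 6 11 16 13 15 17 3 12 7
14>2: swap(1,1), hi=0 ⇒ 2 14 8 6 11 16 13 15 17 3 12 7
done. lo=0 hi=0; a=2 14 8 6 11 16 13 15 17 3 12 7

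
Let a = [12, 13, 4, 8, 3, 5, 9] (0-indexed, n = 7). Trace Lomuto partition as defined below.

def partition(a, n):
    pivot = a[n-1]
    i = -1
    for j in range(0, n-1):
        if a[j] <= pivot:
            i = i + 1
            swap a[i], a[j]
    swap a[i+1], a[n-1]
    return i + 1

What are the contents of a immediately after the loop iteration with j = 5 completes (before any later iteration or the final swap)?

pivot=9, i=-1
j=0: 12>9, skip
j=1: 13>9, skip
j=2: 4≤9, i=0, swap(0,2) ⇒ [4, 13, 12, 8, 3, 5, 9]
j=3: 8≤9, i=1, swap(1,3) ⇒ [4, 8, 12, 13, 3, 5, 9]
j=4: 3≤9, i=2, swap(2,4) ⇒ [4, 8, 3, 13, 12, 5, 9]
j=5: 5≤9, i=3, swap(3,5) ⇒ [4, 8, 3, 5, 12, 13, 9]
(after j=5) a = [4, 8, 3, 5, 12, 13, 9]

[4, 8, 3, 5, 12, 13, 9]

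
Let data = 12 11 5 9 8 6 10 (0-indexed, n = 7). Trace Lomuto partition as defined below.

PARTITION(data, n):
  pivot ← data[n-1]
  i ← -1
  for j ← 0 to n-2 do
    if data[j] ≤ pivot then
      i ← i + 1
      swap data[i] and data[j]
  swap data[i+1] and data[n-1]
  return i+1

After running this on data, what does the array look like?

5 9 8 6 10 11 12

pivot = data[6] = 10; i = -1
j=0: data[0]=12 > 10 → no swap
j=1: data[1]=11 > 10 → no swap
j=2: data[2]=5 ≤ 10 → i=0, swap data[0],data[2] → 5 11 12 9 8 6 10
j=3: data[3]=9 ≤ 10 → i=1, swap data[1],data[3] → 5 9 12 11 8 6 10
j=4: data[4]=8 ≤ 10 → i=2, swap data[2],data[4] → 5 9 8 11 12 6 10
j=5: data[5]=6 ≤ 10 → i=3, swap data[3],data[5] → 5 9 8 6 12 11 10
final swap data[4],data[6] → 5 9 8 6 10 11 12; return 4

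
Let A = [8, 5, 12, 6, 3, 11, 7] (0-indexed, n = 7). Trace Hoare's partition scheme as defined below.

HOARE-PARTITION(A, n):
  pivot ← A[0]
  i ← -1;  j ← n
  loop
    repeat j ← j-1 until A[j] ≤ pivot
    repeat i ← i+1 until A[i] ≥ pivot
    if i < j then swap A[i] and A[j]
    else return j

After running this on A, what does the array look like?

pivot = A[0] = 8; i = -1, j = 7
j→6 (A[6]=7≤8), i→0 (A[0]=8≥8); i<j, swap → [7, 5, 12, 6, 3, 11, 8]
j→4 (A[4]=3≤8), i→2 (A[2]=12≥8); i<j, swap → [7, 5, 3, 6, 12, 11, 8]
j→3, i→4; i≥j, return j=3. A = [7, 5, 3, 6, 12, 11, 8]

[7, 5, 3, 6, 12, 11, 8]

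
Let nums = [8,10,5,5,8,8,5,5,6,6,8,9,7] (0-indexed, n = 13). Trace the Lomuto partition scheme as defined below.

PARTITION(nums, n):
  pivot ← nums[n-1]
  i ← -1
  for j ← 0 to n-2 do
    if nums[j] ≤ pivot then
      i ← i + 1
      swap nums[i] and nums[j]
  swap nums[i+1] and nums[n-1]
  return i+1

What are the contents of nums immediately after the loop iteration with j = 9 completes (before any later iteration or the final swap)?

pivot = nums[12] = 7; i = -1
j=0: nums[0]=8 > 7 → no swap
j=1: nums[1]=10 > 7 → no swap
j=2: nums[2]=5 ≤ 7 → i=0, swap nums[0],nums[2] → [5,10,8,5,8,8,5,5,6,6,8,9,7]
j=3: nums[3]=5 ≤ 7 → i=1, swap nums[1],nums[3] → [5,5,8,10,8,8,5,5,6,6,8,9,7]
j=4: nums[4]=8 > 7 → no swap
j=5: nums[5]=8 > 7 → no swap
j=6: nums[6]=5 ≤ 7 → i=2, swap nums[2],nums[6] → [5,5,5,10,8,8,8,5,6,6,8,9,7]
j=7: nums[7]=5 ≤ 7 → i=3, swap nums[3],nums[7] → [5,5,5,5,8,8,8,10,6,6,8,9,7]
j=8: nums[8]=6 ≤ 7 → i=4, swap nums[4],nums[8] → [5,5,5,5,6,8,8,10,8,6,8,9,7]
j=9: nums[9]=6 ≤ 7 → i=5, swap nums[5],nums[9] → [5,5,5,5,6,6,8,10,8,8,8,9,7]
(after j=9) nums = [5,5,5,5,6,6,8,10,8,8,8,9,7]

[5,5,5,5,6,6,8,10,8,8,8,9,7]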